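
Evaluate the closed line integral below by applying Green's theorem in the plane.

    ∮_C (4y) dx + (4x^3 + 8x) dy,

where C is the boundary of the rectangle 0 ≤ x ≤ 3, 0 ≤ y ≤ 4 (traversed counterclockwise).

Green's theorem converts the closed line integral into a double integral over the enclosed region D:

    ∮_C P dx + Q dy = ∬_D (∂Q/∂x - ∂P/∂y) dA.

Here P = 4y, Q = 4x^3 + 8x, so

    ∂Q/∂x = 12x^2 + 8,    ∂P/∂y = 4,
    ∂Q/∂x - ∂P/∂y = 12x^2 + 4.

D is the region 0 ≤ x ≤ 3, 0 ≤ y ≤ 4. Evaluating the double integral:

    ∬_D (12x^2 + 4) dA = ∫_0^{3} ∫_0^{4} (12x^2 + 4) dy dx.

Inner (y from 0 to 4): 48x^2 + 16.
Outer (x from 0 to 3): 480.

Therefore ∮_C P dx + Q dy = 480.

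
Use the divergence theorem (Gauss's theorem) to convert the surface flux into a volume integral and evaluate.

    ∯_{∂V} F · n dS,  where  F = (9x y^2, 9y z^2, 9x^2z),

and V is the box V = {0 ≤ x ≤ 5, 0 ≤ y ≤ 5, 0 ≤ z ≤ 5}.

By the divergence theorem,

    ∯_{∂V} F · n dS = ∭_V (∇ · F) dV.

Compute the divergence:
    ∇ · F = ∂F_x/∂x + ∂F_y/∂y + ∂F_z/∂z = 9y^2 + 9z^2 + 9x^2 = 9x^2 + 9y^2 + 9z^2.

V is a rectangular box, so dV = dx dy dz with 0 ≤ x ≤ 5, 0 ≤ y ≤ 5, 0 ≤ z ≤ 5.

Integrate (9x^2 + 9y^2 + 9z^2) over V as an iterated integral:

    ∭_V (∇·F) dV = ∫_0^{5} ∫_0^{5} ∫_0^{5} (9x^2 + 9y^2 + 9z^2) dz dy dx.

Inner (z from 0 to 5): 45x^2 + 45y^2 + 375.
Middle (y from 0 to 5): 225x^2 + 3750.
Outer (x from 0 to 5): 28125.

Therefore ∯_{∂V} F · n dS = 28125.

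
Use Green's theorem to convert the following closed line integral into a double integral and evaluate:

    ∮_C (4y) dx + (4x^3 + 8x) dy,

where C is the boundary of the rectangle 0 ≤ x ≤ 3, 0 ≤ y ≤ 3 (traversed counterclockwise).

Green's theorem converts the closed line integral into a double integral over the enclosed region D:

    ∮_C P dx + Q dy = ∬_D (∂Q/∂x - ∂P/∂y) dA.

Here P = 4y, Q = 4x^3 + 8x, so

    ∂Q/∂x = 12x^2 + 8,    ∂P/∂y = 4,
    ∂Q/∂x - ∂P/∂y = 12x^2 + 4.

D is the region 0 ≤ x ≤ 3, 0 ≤ y ≤ 3. Evaluating the double integral:

    ∬_D (12x^2 + 4) dA = ∫_0^{3} ∫_0^{3} (12x^2 + 4) dy dx.

Inner (y from 0 to 3): 36x^2 + 12.
Outer (x from 0 to 3): 360.

Therefore ∮_C P dx + Q dy = 360.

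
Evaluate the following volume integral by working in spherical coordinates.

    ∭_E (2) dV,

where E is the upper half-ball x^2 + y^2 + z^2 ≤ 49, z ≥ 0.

In spherical coordinates, x = ρ sin(φ) cos(θ), y = ρ sin(φ) sin(θ), z = ρ cos(φ), and dV = ρ^2 sin(φ) dρ dφ dθ.

The integrand becomes 2, so

    ∭_E (2) dV = ∫_{0}^{2π} ∫_{0}^{π/2} ∫_{0}^{7} (2) · ρ^2 sin(φ) dρ dφ dθ.

Inner (ρ): 686sin(φ)/3.
Middle (φ): 686/3.
Outer (θ): 1372π/3.

Therefore the triple integral equals 1372π/3.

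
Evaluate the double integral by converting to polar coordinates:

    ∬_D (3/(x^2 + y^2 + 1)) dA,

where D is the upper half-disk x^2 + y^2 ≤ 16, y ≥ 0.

The region D is 0 ≤ r ≤ 4, 0 ≤ θ ≤ π in polar coordinates, where x = r cos(θ), y = r sin(θ), and dA = r dr dθ.

Under the substitution, the integrand becomes 3/(r^2 + 1), so

    ∬_D (3/(x^2 + y^2 + 1)) dA = ∫_{0}^{π} ∫_{0}^{4} (3/(r^2 + 1)) · r dr dθ.

Inner integral (in r): ∫_{0}^{4} (3/(r^2 + 1)) · r dr = 3log(17)/2.

Outer integral (in θ): ∫_{0}^{π} (3log(17)/2) dθ = 3π log(17)/2.

Therefore ∬_D (3/(x^2 + y^2 + 1)) dA = 3π log(17)/2.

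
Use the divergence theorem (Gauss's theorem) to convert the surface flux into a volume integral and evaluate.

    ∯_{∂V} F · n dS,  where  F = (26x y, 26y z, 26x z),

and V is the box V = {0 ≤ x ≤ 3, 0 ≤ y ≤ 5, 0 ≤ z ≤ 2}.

By the divergence theorem,

    ∯_{∂V} F · n dS = ∭_V (∇ · F) dV.

Compute the divergence:
    ∇ · F = ∂F_x/∂x + ∂F_y/∂y + ∂F_z/∂z = 26y + 26z + 26x = 26x + 26y + 26z.

V is a rectangular box, so dV = dx dy dz with 0 ≤ x ≤ 3, 0 ≤ y ≤ 5, 0 ≤ z ≤ 2.

Integrate (26x + 26y + 26z) over V as an iterated integral:

    ∭_V (∇·F) dV = ∫_0^{3} ∫_0^{5} ∫_0^{2} (26x + 26y + 26z) dz dy dx.

Inner (z from 0 to 2): 52x + 52y + 52.
Middle (y from 0 to 5): 260x + 910.
Outer (x from 0 to 3): 3900.

Therefore ∯_{∂V} F · n dS = 3900.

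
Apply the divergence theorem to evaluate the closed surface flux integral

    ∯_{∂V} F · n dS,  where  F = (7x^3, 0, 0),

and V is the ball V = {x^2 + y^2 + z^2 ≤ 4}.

By the divergence theorem,

    ∯_{∂V} F · n dS = ∭_V (∇ · F) dV.

Compute the divergence:
    ∇ · F = ∂F_x/∂x + ∂F_y/∂y + ∂F_z/∂z = 21x^2 + 0 + 0 = 21x^2.

In spherical coordinates, x = ρ sin(φ) cos(θ), y = ρ sin(φ) sin(θ), z = ρ cos(φ), dV = ρ^2 sin(φ) dρ dφ dθ, with 0 ≤ ρ ≤ 2, 0 ≤ φ ≤ π, 0 ≤ θ ≤ 2π.

The integrand, after substitution and multiplying by the volume element, becomes (21ρ^2sin(φ)^2cos(θ)^2) · ρ^2 sin(φ), so

    ∭_V (∇·F) dV = ∫_0^{2π} ∫_0^{π} ∫_0^{2} (21ρ^2sin(φ)^2cos(θ)^2) · ρ^2 sin(φ) dρ dφ dθ.

Inner (ρ from 0 to 2): 672sin(φ)^3cos(θ)^2/5.
Middle (φ from 0 to π): 896cos(θ)^2/5.
Outer (θ from 0 to 2π): 896π/5.

Therefore ∯_{∂V} F · n dS = 896π/5.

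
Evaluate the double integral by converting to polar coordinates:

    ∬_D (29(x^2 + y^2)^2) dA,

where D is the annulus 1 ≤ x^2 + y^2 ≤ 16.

The region D is 1 ≤ r ≤ 4, 0 ≤ θ ≤ 2π in polar coordinates, where x = r cos(θ), y = r sin(θ), and dA = r dr dθ.

Under the substitution, the integrand becomes 29r^4, so

    ∬_D (29(x^2 + y^2)^2) dA = ∫_{0}^{2π} ∫_{1}^{4} (29r^4) · r dr dθ.

Inner integral (in r): ∫_{1}^{4} (29r^4) · r dr = 39585/2.

Outer integral (in θ): ∫_{0}^{2π} (39585/2) dθ = 39585π.

Therefore ∬_D (29(x^2 + y^2)^2) dA = 39585π.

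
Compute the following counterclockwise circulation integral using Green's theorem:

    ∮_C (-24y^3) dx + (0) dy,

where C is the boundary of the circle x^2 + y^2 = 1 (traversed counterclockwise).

Green's theorem converts the closed line integral into a double integral over the enclosed region D:

    ∮_C P dx + Q dy = ∬_D (∂Q/∂x - ∂P/∂y) dA.

Here P = -24y^3, Q = 0, so

    ∂Q/∂x = 0,    ∂P/∂y = -72y^2,
    ∂Q/∂x - ∂P/∂y = 72y^2.

D is the region x^2 + y^2 ≤ 1. Evaluating the double integral:

In polar coordinates (x = r cos θ, y = r sin θ, dA = r dr dθ) the integrand becomes 72r^2sin(θ)^2, so

    ∬_D (72y^2) dA = ∫_0^{2π} ∫_0^{1} (72r^2sin(θ)^2) · r dr dθ.

Inner (r from 0 to 1): 18sin(θ)^2.
Outer (θ from 0 to 2π): 18π.

Therefore ∮_C P dx + Q dy = 18π.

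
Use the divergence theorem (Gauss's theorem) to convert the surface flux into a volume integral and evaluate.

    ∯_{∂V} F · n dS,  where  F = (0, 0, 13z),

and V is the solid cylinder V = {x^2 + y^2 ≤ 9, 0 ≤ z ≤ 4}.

By the divergence theorem,

    ∯_{∂V} F · n dS = ∭_V (∇ · F) dV.

Compute the divergence:
    ∇ · F = ∂F_x/∂x + ∂F_y/∂y + ∂F_z/∂z = 0 + 0 + 13 = 13.

In cylindrical coordinates, x = r cos(θ), y = r sin(θ), z = z, dV = r dr dθ dz, with 0 ≤ r ≤ 3, 0 ≤ θ ≤ 2π, 0 ≤ z ≤ 4.

The integrand, after substitution and multiplying by the volume element, becomes (13) · r, so

    ∭_V (∇·F) dV = ∫_0^{2π} ∫_0^{3} ∫_0^{4} (13) · r dz dr dθ.

Inner (z from 0 to 4): 52r.
Middle (r from 0 to 3): 234.
Outer (θ from 0 to 2π): 468π.

Therefore ∯_{∂V} F · n dS = 468π.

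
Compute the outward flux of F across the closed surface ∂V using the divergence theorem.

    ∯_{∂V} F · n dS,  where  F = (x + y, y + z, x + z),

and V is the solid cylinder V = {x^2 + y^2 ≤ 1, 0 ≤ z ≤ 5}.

By the divergence theorem,

    ∯_{∂V} F · n dS = ∭_V (∇ · F) dV.

Compute the divergence:
    ∇ · F = ∂F_x/∂x + ∂F_y/∂y + ∂F_z/∂z = 1 + 1 + 1 = 3.

In cylindrical coordinates, x = r cos(θ), y = r sin(θ), z = z, dV = r dr dθ dz, with 0 ≤ r ≤ 1, 0 ≤ θ ≤ 2π, 0 ≤ z ≤ 5.

The integrand, after substitution and multiplying by the volume element, becomes (3) · r, so

    ∭_V (∇·F) dV = ∫_0^{2π} ∫_0^{1} ∫_0^{5} (3) · r dz dr dθ.

Inner (z from 0 to 5): 15r.
Middle (r from 0 to 1): 15/2.
Outer (θ from 0 to 2π): 15π.

Therefore ∯_{∂V} F · n dS = 15π.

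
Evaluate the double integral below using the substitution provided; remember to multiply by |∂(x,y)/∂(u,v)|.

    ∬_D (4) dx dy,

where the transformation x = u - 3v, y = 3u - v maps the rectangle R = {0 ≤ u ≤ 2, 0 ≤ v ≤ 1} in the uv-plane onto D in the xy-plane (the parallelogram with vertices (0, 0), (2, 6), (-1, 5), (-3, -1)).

Compute the Jacobian determinant of (x, y) with respect to (u, v):

    ∂(x,y)/∂(u,v) = | 1  -3 | = (1)(-1) - (-3)(3) = 8.
                   | 3  -1 |

Its absolute value is |J| = 8 (the area scaling factor).

Substituting x = u - 3v, y = 3u - v into the integrand,

    4 → 4,

so the integral becomes

    ∬_R (4) · |J| du dv = ∫_0^2 ∫_0^1 (32) dv du.

Inner (v): 32.
Outer (u): 64.

Therefore ∬_D (4) dx dy = 64.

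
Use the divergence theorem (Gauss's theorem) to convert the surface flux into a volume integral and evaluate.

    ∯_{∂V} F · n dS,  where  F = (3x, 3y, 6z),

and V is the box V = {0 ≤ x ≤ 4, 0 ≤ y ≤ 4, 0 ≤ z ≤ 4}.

By the divergence theorem,

    ∯_{∂V} F · n dS = ∭_V (∇ · F) dV.

Compute the divergence:
    ∇ · F = ∂F_x/∂x + ∂F_y/∂y + ∂F_z/∂z = 3 + 3 + 6 = 12.

V is a rectangular box, so dV = dx dy dz with 0 ≤ x ≤ 4, 0 ≤ y ≤ 4, 0 ≤ z ≤ 4.

Integrate (12) over V as an iterated integral:

    ∭_V (∇·F) dV = ∫_0^{4} ∫_0^{4} ∫_0^{4} (12) dz dy dx.

Inner (z from 0 to 4): 48.
Middle (y from 0 to 4): 192.
Outer (x from 0 to 4): 768.

Therefore ∯_{∂V} F · n dS = 768.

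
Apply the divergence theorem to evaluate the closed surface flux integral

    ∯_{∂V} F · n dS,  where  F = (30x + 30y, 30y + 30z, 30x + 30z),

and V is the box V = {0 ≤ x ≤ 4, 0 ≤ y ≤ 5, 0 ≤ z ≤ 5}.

By the divergence theorem,

    ∯_{∂V} F · n dS = ∭_V (∇ · F) dV.

Compute the divergence:
    ∇ · F = ∂F_x/∂x + ∂F_y/∂y + ∂F_z/∂z = 30 + 30 + 30 = 90.

V is a rectangular box, so dV = dx dy dz with 0 ≤ x ≤ 4, 0 ≤ y ≤ 5, 0 ≤ z ≤ 5.

Integrate (90) over V as an iterated integral:

    ∭_V (∇·F) dV = ∫_0^{4} ∫_0^{5} ∫_0^{5} (90) dz dy dx.

Inner (z from 0 to 5): 450.
Middle (y from 0 to 5): 2250.
Outer (x from 0 to 4): 9000.

Therefore ∯_{∂V} F · n dS = 9000.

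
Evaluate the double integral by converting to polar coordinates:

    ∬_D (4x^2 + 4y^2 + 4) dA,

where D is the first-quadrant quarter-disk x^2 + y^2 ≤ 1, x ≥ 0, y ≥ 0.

The region D is 0 ≤ r ≤ 1, 0 ≤ θ ≤ π/2 in polar coordinates, where x = r cos(θ), y = r sin(θ), and dA = r dr dθ.

Under the substitution, the integrand becomes 4r^2 + 4, so

    ∬_D (4x^2 + 4y^2 + 4) dA = ∫_{0}^{π/2} ∫_{0}^{1} (4r^2 + 4) · r dr dθ.

Inner integral (in r): ∫_{0}^{1} (4r^2 + 4) · r dr = 3.

Outer integral (in θ): ∫_{0}^{π/2} (3) dθ = 3π/2.

Therefore ∬_D (4x^2 + 4y^2 + 4) dA = 3π/2.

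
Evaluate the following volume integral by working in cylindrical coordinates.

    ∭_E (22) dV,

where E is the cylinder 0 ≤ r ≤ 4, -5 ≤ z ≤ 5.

In cylindrical coordinates, x = r cos(θ), y = r sin(θ), z = z, and dV = r dr dθ dz.

The integrand becomes 22, so

    ∭_E (22) dV = ∫_{0}^{2π} ∫_{0}^{4} ∫_{-5}^{5} (22) · r dz dr dθ.

Inner (z): 220r.
Middle (r from 0 to 4): 1760.
Outer (θ): 3520π.

Therefore the triple integral equals 3520π.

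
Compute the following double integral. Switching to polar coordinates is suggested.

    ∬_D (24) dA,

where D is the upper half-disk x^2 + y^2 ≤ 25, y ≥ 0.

The region D is 0 ≤ r ≤ 5, 0 ≤ θ ≤ π in polar coordinates, where x = r cos(θ), y = r sin(θ), and dA = r dr dθ.

Under the substitution, the integrand becomes 24, so

    ∬_D (24) dA = ∫_{0}^{π} ∫_{0}^{5} (24) · r dr dθ.

Inner integral (in r): ∫_{0}^{5} (24) · r dr = 300.

Outer integral (in θ): ∫_{0}^{π} (300) dθ = 300π.

Therefore ∬_D (24) dA = 300π.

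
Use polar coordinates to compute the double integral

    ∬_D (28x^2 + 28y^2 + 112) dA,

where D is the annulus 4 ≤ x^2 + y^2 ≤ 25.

The region D is 2 ≤ r ≤ 5, 0 ≤ θ ≤ 2π in polar coordinates, where x = r cos(θ), y = r sin(θ), and dA = r dr dθ.

Under the substitution, the integrand becomes 28r^2 + 112, so

    ∬_D (28x^2 + 28y^2 + 112) dA = ∫_{0}^{2π} ∫_{2}^{5} (28r^2 + 112) · r dr dθ.

Inner integral (in r): ∫_{2}^{5} (28r^2 + 112) · r dr = 5439.

Outer integral (in θ): ∫_{0}^{2π} (5439) dθ = 10878π.

Therefore ∬_D (28x^2 + 28y^2 + 112) dA = 10878π.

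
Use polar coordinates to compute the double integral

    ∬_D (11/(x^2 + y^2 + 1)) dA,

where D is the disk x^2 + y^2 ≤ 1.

The region D is 0 ≤ r ≤ 1, 0 ≤ θ ≤ 2π in polar coordinates, where x = r cos(θ), y = r sin(θ), and dA = r dr dθ.

Under the substitution, the integrand becomes 11/(r^2 + 1), so

    ∬_D (11/(x^2 + y^2 + 1)) dA = ∫_{0}^{2π} ∫_{0}^{1} (11/(r^2 + 1)) · r dr dθ.

Inner integral (in r): ∫_{0}^{1} (11/(r^2 + 1)) · r dr = 11log(2)/2.

Outer integral (in θ): ∫_{0}^{2π} (11log(2)/2) dθ = 11π log(2).

Therefore ∬_D (11/(x^2 + y^2 + 1)) dA = 11π log(2).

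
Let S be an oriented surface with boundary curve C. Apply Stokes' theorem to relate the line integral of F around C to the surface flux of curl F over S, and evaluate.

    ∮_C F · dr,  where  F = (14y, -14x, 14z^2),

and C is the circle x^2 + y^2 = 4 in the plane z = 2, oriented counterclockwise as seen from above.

Let S be the flat disk x^2 + y^2 ≤ 4 in the plane z = 2, with upward unit normal n̂ = ẑ. By Stokes' theorem,

    ∮_C F · dr = ∬_S (∇ × F) · n̂ dS = ∬_D (curl F)_z dA,

where D is the disk x^2 + y^2 ≤ 4.

Compute the curl of F = (14y, -14x, 14z^2):
    (∇ × F)_x = ∂F_z/∂y - ∂F_y/∂z = 0,
    (∇ × F)_y = ∂F_x/∂z - ∂F_z/∂x = 0,
    (∇ × F)_z = ∂F_y/∂x - ∂F_x/∂y = -28.

On z = 2, (curl F)_z = -28.

Convert to polar (x = r cos θ, y = r sin θ, dA = r dr dθ); the integrand becomes -28, so

    ∬_D (curl F)_z dA = ∫_0^{2π} ∫_0^{2} (-28) · r dr dθ.

Inner (r from 0 to 2): -56.
Outer (θ from 0 to 2π): -112π.

Therefore ∮_C F · dr = -112π.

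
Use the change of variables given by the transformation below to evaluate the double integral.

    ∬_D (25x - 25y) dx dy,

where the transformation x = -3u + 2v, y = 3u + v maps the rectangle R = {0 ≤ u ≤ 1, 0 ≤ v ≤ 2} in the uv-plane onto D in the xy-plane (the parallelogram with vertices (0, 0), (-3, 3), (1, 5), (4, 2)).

Compute the Jacobian determinant of (x, y) with respect to (u, v):

    ∂(x,y)/∂(u,v) = | -3  2 | = (-3)(1) - (2)(3) = -9.
                   | 3  1 |

Its absolute value is |J| = 9 (the area scaling factor).

Substituting x = -3u + 2v, y = 3u + v into the integrand,

    25x - 25y → -150u + 25v,

so the integral becomes

    ∬_R (-150u + 25v) · |J| du dv = ∫_0^1 ∫_0^2 (-1350u + 225v) dv du.

Inner (v): 450 - 2700u.
Outer (u): -900.

Therefore ∬_D (25x - 25y) dx dy = -900.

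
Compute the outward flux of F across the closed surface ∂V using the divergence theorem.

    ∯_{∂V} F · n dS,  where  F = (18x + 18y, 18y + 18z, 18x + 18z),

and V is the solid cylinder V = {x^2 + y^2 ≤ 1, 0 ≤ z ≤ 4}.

By the divergence theorem,

    ∯_{∂V} F · n dS = ∭_V (∇ · F) dV.

Compute the divergence:
    ∇ · F = ∂F_x/∂x + ∂F_y/∂y + ∂F_z/∂z = 18 + 18 + 18 = 54.

In cylindrical coordinates, x = r cos(θ), y = r sin(θ), z = z, dV = r dr dθ dz, with 0 ≤ r ≤ 1, 0 ≤ θ ≤ 2π, 0 ≤ z ≤ 4.

The integrand, after substitution and multiplying by the volume element, becomes (54) · r, so

    ∭_V (∇·F) dV = ∫_0^{2π} ∫_0^{1} ∫_0^{4} (54) · r dz dr dθ.

Inner (z from 0 to 4): 216r.
Middle (r from 0 to 1): 108.
Outer (θ from 0 to 2π): 216π.

Therefore ∯_{∂V} F · n dS = 216π.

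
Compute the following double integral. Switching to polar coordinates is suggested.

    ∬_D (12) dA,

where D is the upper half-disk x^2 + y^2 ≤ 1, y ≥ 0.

The region D is 0 ≤ r ≤ 1, 0 ≤ θ ≤ π in polar coordinates, where x = r cos(θ), y = r sin(θ), and dA = r dr dθ.

Under the substitution, the integrand becomes 12, so

    ∬_D (12) dA = ∫_{0}^{π} ∫_{0}^{1} (12) · r dr dθ.

Inner integral (in r): ∫_{0}^{1} (12) · r dr = 6.

Outer integral (in θ): ∫_{0}^{π} (6) dθ = 6π.

Therefore ∬_D (12) dA = 6π.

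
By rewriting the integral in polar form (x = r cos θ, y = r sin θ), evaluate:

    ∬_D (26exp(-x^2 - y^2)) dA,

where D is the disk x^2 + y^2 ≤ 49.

The region D is 0 ≤ r ≤ 7, 0 ≤ θ ≤ 2π in polar coordinates, where x = r cos(θ), y = r sin(θ), and dA = r dr dθ.

Under the substitution, the integrand becomes 26exp(-r^2), so

    ∬_D (26exp(-x^2 - y^2)) dA = ∫_{0}^{2π} ∫_{0}^{7} (26exp(-r^2)) · r dr dθ.

Inner integral (in r): ∫_{0}^{7} (26exp(-r^2)) · r dr = 13 - 13exp(-49).

Outer integral (in θ): ∫_{0}^{2π} (13 - 13exp(-49)) dθ = -26π exp(-49) + 26π.

Therefore ∬_D (26exp(-x^2 - y^2)) dA = -26π exp(-49) + 26π.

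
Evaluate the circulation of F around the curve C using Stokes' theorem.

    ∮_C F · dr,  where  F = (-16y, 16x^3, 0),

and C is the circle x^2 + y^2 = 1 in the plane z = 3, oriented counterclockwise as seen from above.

Let S be the flat disk x^2 + y^2 ≤ 1 in the plane z = 3, with upward unit normal n̂ = ẑ. By Stokes' theorem,

    ∮_C F · dr = ∬_S (∇ × F) · n̂ dS = ∬_D (curl F)_z dA,

where D is the disk x^2 + y^2 ≤ 1.

Compute the curl of F = (-16y, 16x^3, 0):
    (∇ × F)_x = ∂F_z/∂y - ∂F_y/∂z = 0,
    (∇ × F)_y = ∂F_x/∂z - ∂F_z/∂x = 0,
    (∇ × F)_z = ∂F_y/∂x - ∂F_x/∂y = 48x^2 + 16.

On z = 3, (curl F)_z = 48x^2 + 16.

Convert to polar (x = r cos θ, y = r sin θ, dA = r dr dθ); the integrand becomes 48r^2cos(θ)^2 + 16, so

    ∬_D (curl F)_z dA = ∫_0^{2π} ∫_0^{1} (48r^2cos(θ)^2 + 16) · r dr dθ.

Inner (r from 0 to 1): 12cos(θ)^2 + 8.
Outer (θ from 0 to 2π): 28π.

Therefore ∮_C F · dr = 28π.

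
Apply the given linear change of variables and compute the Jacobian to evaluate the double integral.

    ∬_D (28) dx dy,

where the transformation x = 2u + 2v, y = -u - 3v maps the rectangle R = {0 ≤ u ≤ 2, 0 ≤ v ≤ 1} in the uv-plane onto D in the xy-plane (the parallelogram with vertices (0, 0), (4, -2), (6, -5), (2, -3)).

Compute the Jacobian determinant of (x, y) with respect to (u, v):

    ∂(x,y)/∂(u,v) = | 2  2 | = (2)(-3) - (2)(-1) = -4.
                   | -1  -3 |

Its absolute value is |J| = 4 (the area scaling factor).

Substituting x = 2u + 2v, y = -u - 3v into the integrand,

    28 → 28,

so the integral becomes

    ∬_R (28) · |J| du dv = ∫_0^2 ∫_0^1 (112) dv du.

Inner (v): 112.
Outer (u): 224.

Therefore ∬_D (28) dx dy = 224.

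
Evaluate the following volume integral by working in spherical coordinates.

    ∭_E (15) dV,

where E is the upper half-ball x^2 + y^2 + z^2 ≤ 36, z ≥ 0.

In spherical coordinates, x = ρ sin(φ) cos(θ), y = ρ sin(φ) sin(θ), z = ρ cos(φ), and dV = ρ^2 sin(φ) dρ dφ dθ.

The integrand becomes 15, so

    ∭_E (15) dV = ∫_{0}^{2π} ∫_{0}^{π/2} ∫_{0}^{6} (15) · ρ^2 sin(φ) dρ dφ dθ.

Inner (ρ): 1080sin(φ).
Middle (φ): 1080.
Outer (θ): 2160π.

Therefore the triple integral equals 2160π.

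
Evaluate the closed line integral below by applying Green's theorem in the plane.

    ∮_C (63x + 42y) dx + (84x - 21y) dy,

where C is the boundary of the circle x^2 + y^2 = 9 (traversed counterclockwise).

Green's theorem converts the closed line integral into a double integral over the enclosed region D:

    ∮_C P dx + Q dy = ∬_D (∂Q/∂x - ∂P/∂y) dA.

Here P = 63x + 42y, Q = 84x - 21y, so

    ∂Q/∂x = 84,    ∂P/∂y = 42,
    ∂Q/∂x - ∂P/∂y = 42.

D is the region x^2 + y^2 ≤ 9. Evaluating the double integral:

In polar coordinates (x = r cos θ, y = r sin θ, dA = r dr dθ) the integrand becomes 42, so

    ∬_D (42) dA = ∫_0^{2π} ∫_0^{3} (42) · r dr dθ.

Inner (r from 0 to 3): 189.
Outer (θ from 0 to 2π): 378π.

Therefore ∮_C P dx + Q dy = 378π.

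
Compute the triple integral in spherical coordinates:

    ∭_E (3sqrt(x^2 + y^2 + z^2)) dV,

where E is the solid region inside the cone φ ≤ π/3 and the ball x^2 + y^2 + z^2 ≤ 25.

In spherical coordinates, x = ρ sin(φ) cos(θ), y = ρ sin(φ) sin(θ), z = ρ cos(φ), and dV = ρ^2 sin(φ) dρ dφ dθ.

The integrand becomes 3ρ, so

    ∭_E (3sqrt(x^2 + y^2 + z^2)) dV = ∫_{0}^{2π} ∫_{0}^{π/3} ∫_{0}^{5} (3ρ) · ρ^2 sin(φ) dρ dφ dθ.

Inner (ρ): 1875sin(φ)/4.
Middle (φ): 1875/8.
Outer (θ): 1875π/4.

Therefore the triple integral equals 1875π/4.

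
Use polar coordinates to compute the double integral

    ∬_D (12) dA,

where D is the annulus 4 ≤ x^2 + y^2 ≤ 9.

The region D is 2 ≤ r ≤ 3, 0 ≤ θ ≤ 2π in polar coordinates, where x = r cos(θ), y = r sin(θ), and dA = r dr dθ.

Under the substitution, the integrand becomes 12, so

    ∬_D (12) dA = ∫_{0}^{2π} ∫_{2}^{3} (12) · r dr dθ.

Inner integral (in r): ∫_{2}^{3} (12) · r dr = 30.

Outer integral (in θ): ∫_{0}^{2π} (30) dθ = 60π.

Therefore ∬_D (12) dA = 60π.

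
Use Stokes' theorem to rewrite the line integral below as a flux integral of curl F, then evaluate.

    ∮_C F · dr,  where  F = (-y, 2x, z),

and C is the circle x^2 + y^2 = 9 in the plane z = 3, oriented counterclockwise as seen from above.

Let S be the flat disk x^2 + y^2 ≤ 9 in the plane z = 3, with upward unit normal n̂ = ẑ. By Stokes' theorem,

    ∮_C F · dr = ∬_S (∇ × F) · n̂ dS = ∬_D (curl F)_z dA,

where D is the disk x^2 + y^2 ≤ 9.

Compute the curl of F = (-y, 2x, z):
    (∇ × F)_x = ∂F_z/∂y - ∂F_y/∂z = 0,
    (∇ × F)_y = ∂F_x/∂z - ∂F_z/∂x = 0,
    (∇ × F)_z = ∂F_y/∂x - ∂F_x/∂y = 3.

On z = 3, (curl F)_z = 3.

Convert to polar (x = r cos θ, y = r sin θ, dA = r dr dθ); the integrand becomes 3, so

    ∬_D (curl F)_z dA = ∫_0^{2π} ∫_0^{3} (3) · r dr dθ.

Inner (r from 0 to 3): 27/2.
Outer (θ from 0 to 2π): 27π.

Therefore ∮_C F · dr = 27π.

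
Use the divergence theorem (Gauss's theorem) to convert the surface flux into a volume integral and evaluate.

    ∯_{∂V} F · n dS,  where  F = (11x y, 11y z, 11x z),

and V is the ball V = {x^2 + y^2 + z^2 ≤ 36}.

By the divergence theorem,

    ∯_{∂V} F · n dS = ∭_V (∇ · F) dV.

Compute the divergence:
    ∇ · F = ∂F_x/∂x + ∂F_y/∂y + ∂F_z/∂z = 11y + 11z + 11x = 11x + 11y + 11z.

In spherical coordinates, x = ρ sin(φ) cos(θ), y = ρ sin(φ) sin(θ), z = ρ cos(φ), dV = ρ^2 sin(φ) dρ dφ dθ, with 0 ≤ ρ ≤ 6, 0 ≤ φ ≤ π, 0 ≤ θ ≤ 2π.

The integrand, after substitution and multiplying by the volume element, becomes (11ρ (sqrt(2)sin(φ)sin(θ + π/4) + cos(φ))) · ρ^2 sin(φ), so

    ∭_V (∇·F) dV = ∫_0^{2π} ∫_0^{π} ∫_0^{6} (11ρ (sqrt(2)sin(φ)sin(θ + π/4) + cos(φ))) · ρ^2 sin(φ) dρ dφ dθ.

Inner (ρ from 0 to 6): 3564(sqrt(2)sin(φ)sin(θ + π/4) + cos(φ))sin(φ).
Middle (φ from 0 to π): 1782sqrt(2)π sin(θ + π/4).
Outer (θ from 0 to 2π): 0.

Therefore ∯_{∂V} F · n dS = 0.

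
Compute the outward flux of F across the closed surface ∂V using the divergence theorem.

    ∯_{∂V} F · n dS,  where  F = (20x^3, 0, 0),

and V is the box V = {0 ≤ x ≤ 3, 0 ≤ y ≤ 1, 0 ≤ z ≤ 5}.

By the divergence theorem,

    ∯_{∂V} F · n dS = ∭_V (∇ · F) dV.

Compute the divergence:
    ∇ · F = ∂F_x/∂x + ∂F_y/∂y + ∂F_z/∂z = 60x^2 + 0 + 0 = 60x^2.

V is a rectangular box, so dV = dx dy dz with 0 ≤ x ≤ 3, 0 ≤ y ≤ 1, 0 ≤ z ≤ 5.

Integrate (60x^2) over V as an iterated integral:

    ∭_V (∇·F) dV = ∫_0^{3} ∫_0^{1} ∫_0^{5} (60x^2) dz dy dx.

Inner (z from 0 to 5): 300x^2.
Middle (y from 0 to 1): 300x^2.
Outer (x from 0 to 3): 2700.

Therefore ∯_{∂V} F · n dS = 2700.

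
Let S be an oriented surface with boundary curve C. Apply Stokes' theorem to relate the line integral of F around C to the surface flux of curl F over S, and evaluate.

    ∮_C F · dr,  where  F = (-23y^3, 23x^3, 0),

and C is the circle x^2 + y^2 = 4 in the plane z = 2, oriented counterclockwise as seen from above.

Let S be the flat disk x^2 + y^2 ≤ 4 in the plane z = 2, with upward unit normal n̂ = ẑ. By Stokes' theorem,

    ∮_C F · dr = ∬_S (∇ × F) · n̂ dS = ∬_D (curl F)_z dA,

where D is the disk x^2 + y^2 ≤ 4.

Compute the curl of F = (-23y^3, 23x^3, 0):
    (∇ × F)_x = ∂F_z/∂y - ∂F_y/∂z = 0,
    (∇ × F)_y = ∂F_x/∂z - ∂F_z/∂x = 0,
    (∇ × F)_z = ∂F_y/∂x - ∂F_x/∂y = 69x^2 + 69y^2.

On z = 2, (curl F)_z = 69x^2 + 69y^2.

Convert to polar (x = r cos θ, y = r sin θ, dA = r dr dθ); the integrand becomes 69r^2, so

    ∬_D (curl F)_z dA = ∫_0^{2π} ∫_0^{2} (69r^2) · r dr dθ.

Inner (r from 0 to 2): 276.
Outer (θ from 0 to 2π): 552π.

Therefore ∮_C F · dr = 552π.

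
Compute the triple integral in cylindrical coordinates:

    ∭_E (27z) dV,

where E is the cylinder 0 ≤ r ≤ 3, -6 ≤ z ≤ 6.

In cylindrical coordinates, x = r cos(θ), y = r sin(θ), z = z, and dV = r dr dθ dz.

The integrand becomes 27z, so

    ∭_E (27z) dV = ∫_{0}^{2π} ∫_{0}^{3} ∫_{-6}^{6} (27z) · r dz dr dθ.

Inner (z): 0.
Middle (r from 0 to 3): 0.
Outer (θ): 0.

Therefore the triple integral equals 0.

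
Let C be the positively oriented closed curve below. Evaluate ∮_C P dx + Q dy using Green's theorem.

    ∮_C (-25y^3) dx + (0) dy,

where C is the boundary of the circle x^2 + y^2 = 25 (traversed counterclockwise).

Green's theorem converts the closed line integral into a double integral over the enclosed region D:

    ∮_C P dx + Q dy = ∬_D (∂Q/∂x - ∂P/∂y) dA.

Here P = -25y^3, Q = 0, so

    ∂Q/∂x = 0,    ∂P/∂y = -75y^2,
    ∂Q/∂x - ∂P/∂y = 75y^2.

D is the region x^2 + y^2 ≤ 25. Evaluating the double integral:

In polar coordinates (x = r cos θ, y = r sin θ, dA = r dr dθ) the integrand becomes 75r^2sin(θ)^2, so

    ∬_D (75y^2) dA = ∫_0^{2π} ∫_0^{5} (75r^2sin(θ)^2) · r dr dθ.

Inner (r from 0 to 5): 46875sin(θ)^2/4.
Outer (θ from 0 to 2π): 46875π/4.

Therefore ∮_C P dx + Q dy = 46875π/4.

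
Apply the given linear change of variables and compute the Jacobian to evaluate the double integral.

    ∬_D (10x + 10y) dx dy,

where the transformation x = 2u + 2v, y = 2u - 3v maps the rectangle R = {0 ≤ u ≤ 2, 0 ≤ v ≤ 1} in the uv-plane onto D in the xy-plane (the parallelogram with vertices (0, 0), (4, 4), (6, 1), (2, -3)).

Compute the Jacobian determinant of (x, y) with respect to (u, v):

    ∂(x,y)/∂(u,v) = | 2  2 | = (2)(-3) - (2)(2) = -10.
                   | 2  -3 |

Its absolute value is |J| = 10 (the area scaling factor).

Substituting x = 2u + 2v, y = 2u - 3v into the integrand,

    10x + 10y → 40u - 10v,

so the integral becomes

    ∬_R (40u - 10v) · |J| du dv = ∫_0^2 ∫_0^1 (400u - 100v) dv du.

Inner (v): 400u - 50.
Outer (u): 700.

Therefore ∬_D (10x + 10y) dx dy = 700.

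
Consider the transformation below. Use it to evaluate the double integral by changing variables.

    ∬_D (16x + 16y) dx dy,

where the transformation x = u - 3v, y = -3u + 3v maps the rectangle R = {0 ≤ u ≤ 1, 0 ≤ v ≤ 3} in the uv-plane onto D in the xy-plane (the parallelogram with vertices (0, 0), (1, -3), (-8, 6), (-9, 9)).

Compute the Jacobian determinant of (x, y) with respect to (u, v):

    ∂(x,y)/∂(u,v) = | 1  -3 | = (1)(3) - (-3)(-3) = -6.
                   | -3  3 |

Its absolute value is |J| = 6 (the area scaling factor).

Substituting x = u - 3v, y = -3u + 3v into the integrand,

    16x + 16y → -32u,

so the integral becomes

    ∬_R (-32u) · |J| du dv = ∫_0^1 ∫_0^3 (-192u) dv du.

Inner (v): -576u.
Outer (u): -288.

Therefore ∬_D (16x + 16y) dx dy = -288.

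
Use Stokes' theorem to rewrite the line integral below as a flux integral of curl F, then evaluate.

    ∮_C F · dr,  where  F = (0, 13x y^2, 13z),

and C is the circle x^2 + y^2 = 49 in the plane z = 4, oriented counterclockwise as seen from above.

Let S be the flat disk x^2 + y^2 ≤ 49 in the plane z = 4, with upward unit normal n̂ = ẑ. By Stokes' theorem,

    ∮_C F · dr = ∬_S (∇ × F) · n̂ dS = ∬_D (curl F)_z dA,

where D is the disk x^2 + y^2 ≤ 49.

Compute the curl of F = (0, 13x y^2, 13z):
    (∇ × F)_x = ∂F_z/∂y - ∂F_y/∂z = 0,
    (∇ × F)_y = ∂F_x/∂z - ∂F_z/∂x = 0,
    (∇ × F)_z = ∂F_y/∂x - ∂F_x/∂y = 13y^2.

On z = 4, (curl F)_z = 13y^2.

Convert to polar (x = r cos θ, y = r sin θ, dA = r dr dθ); the integrand becomes 13r^2sin(θ)^2, so

    ∬_D (curl F)_z dA = ∫_0^{2π} ∫_0^{7} (13r^2sin(θ)^2) · r dr dθ.

Inner (r from 0 to 7): 31213sin(θ)^2/4.
Outer (θ from 0 to 2π): 31213π/4.

Therefore ∮_C F · dr = 31213π/4.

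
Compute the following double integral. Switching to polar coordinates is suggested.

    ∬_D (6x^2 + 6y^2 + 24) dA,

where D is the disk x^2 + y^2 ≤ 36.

The region D is 0 ≤ r ≤ 6, 0 ≤ θ ≤ 2π in polar coordinates, where x = r cos(θ), y = r sin(θ), and dA = r dr dθ.

Under the substitution, the integrand becomes 6r^2 + 24, so

    ∬_D (6x^2 + 6y^2 + 24) dA = ∫_{0}^{2π} ∫_{0}^{6} (6r^2 + 24) · r dr dθ.

Inner integral (in r): ∫_{0}^{6} (6r^2 + 24) · r dr = 2376.

Outer integral (in θ): ∫_{0}^{2π} (2376) dθ = 4752π.

Therefore ∬_D (6x^2 + 6y^2 + 24) dA = 4752π.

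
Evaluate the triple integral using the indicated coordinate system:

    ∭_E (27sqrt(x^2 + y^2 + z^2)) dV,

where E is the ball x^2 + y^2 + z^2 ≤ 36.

In spherical coordinates, x = ρ sin(φ) cos(θ), y = ρ sin(φ) sin(θ), z = ρ cos(φ), and dV = ρ^2 sin(φ) dρ dφ dθ.

The integrand becomes 27ρ, so

    ∭_E (27sqrt(x^2 + y^2 + z^2)) dV = ∫_{0}^{2π} ∫_{0}^{π} ∫_{0}^{6} (27ρ) · ρ^2 sin(φ) dρ dφ dθ.

Inner (ρ): 8748sin(φ).
Middle (φ): 17496.
Outer (θ): 34992π.

Therefore the triple integral equals 34992π.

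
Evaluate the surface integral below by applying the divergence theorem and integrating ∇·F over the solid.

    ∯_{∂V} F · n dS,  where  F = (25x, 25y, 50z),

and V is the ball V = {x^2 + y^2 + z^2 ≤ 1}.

By the divergence theorem,

    ∯_{∂V} F · n dS = ∭_V (∇ · F) dV.

Compute the divergence:
    ∇ · F = ∂F_x/∂x + ∂F_y/∂y + ∂F_z/∂z = 25 + 25 + 50 = 100.

In spherical coordinates, x = ρ sin(φ) cos(θ), y = ρ sin(φ) sin(θ), z = ρ cos(φ), dV = ρ^2 sin(φ) dρ dφ dθ, with 0 ≤ ρ ≤ 1, 0 ≤ φ ≤ π, 0 ≤ θ ≤ 2π.

The integrand, after substitution and multiplying by the volume element, becomes (100) · ρ^2 sin(φ), so

    ∭_V (∇·F) dV = ∫_0^{2π} ∫_0^{π} ∫_0^{1} (100) · ρ^2 sin(φ) dρ dφ dθ.

Inner (ρ from 0 to 1): 100sin(φ)/3.
Middle (φ from 0 to π): 200/3.
Outer (θ from 0 to 2π): 400π/3.

Therefore ∯_{∂V} F · n dS = 400π/3.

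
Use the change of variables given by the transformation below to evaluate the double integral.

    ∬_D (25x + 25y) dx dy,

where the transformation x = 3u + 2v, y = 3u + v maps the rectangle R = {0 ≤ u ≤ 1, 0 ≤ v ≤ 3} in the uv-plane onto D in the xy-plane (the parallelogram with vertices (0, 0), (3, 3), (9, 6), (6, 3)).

Compute the Jacobian determinant of (x, y) with respect to (u, v):

    ∂(x,y)/∂(u,v) = | 3  2 | = (3)(1) - (2)(3) = -3.
                   | 3  1 |

Its absolute value is |J| = 3 (the area scaling factor).

Substituting x = 3u + 2v, y = 3u + v into the integrand,

    25x + 25y → 150u + 75v,

so the integral becomes

    ∬_R (150u + 75v) · |J| du dv = ∫_0^1 ∫_0^3 (450u + 225v) dv du.

Inner (v): 1350u + 2025/2.
Outer (u): 3375/2.

Therefore ∬_D (25x + 25y) dx dy = 3375/2.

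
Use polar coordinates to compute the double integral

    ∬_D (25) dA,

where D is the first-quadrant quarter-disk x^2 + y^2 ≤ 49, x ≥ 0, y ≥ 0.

The region D is 0 ≤ r ≤ 7, 0 ≤ θ ≤ π/2 in polar coordinates, where x = r cos(θ), y = r sin(θ), and dA = r dr dθ.

Under the substitution, the integrand becomes 25, so

    ∬_D (25) dA = ∫_{0}^{π/2} ∫_{0}^{7} (25) · r dr dθ.

Inner integral (in r): ∫_{0}^{7} (25) · r dr = 1225/2.

Outer integral (in θ): ∫_{0}^{π/2} (1225/2) dθ = 1225π/4.

Therefore ∬_D (25) dA = 1225π/4.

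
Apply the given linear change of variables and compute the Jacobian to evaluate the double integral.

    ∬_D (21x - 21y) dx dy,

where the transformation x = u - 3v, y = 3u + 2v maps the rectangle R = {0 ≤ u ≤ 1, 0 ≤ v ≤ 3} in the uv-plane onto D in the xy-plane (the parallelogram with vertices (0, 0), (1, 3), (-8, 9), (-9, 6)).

Compute the Jacobian determinant of (x, y) with respect to (u, v):

    ∂(x,y)/∂(u,v) = | 1  -3 | = (1)(2) - (-3)(3) = 11.
                   | 3  2 |

Its absolute value is |J| = 11 (the area scaling factor).

Substituting x = u - 3v, y = 3u + 2v into the integrand,

    21x - 21y → -42u - 105v,

so the integral becomes

    ∬_R (-42u - 105v) · |J| du dv = ∫_0^1 ∫_0^3 (-462u - 1155v) dv du.

Inner (v): -1386u - 10395/2.
Outer (u): -11781/2.

Therefore ∬_D (21x - 21y) dx dy = -11781/2.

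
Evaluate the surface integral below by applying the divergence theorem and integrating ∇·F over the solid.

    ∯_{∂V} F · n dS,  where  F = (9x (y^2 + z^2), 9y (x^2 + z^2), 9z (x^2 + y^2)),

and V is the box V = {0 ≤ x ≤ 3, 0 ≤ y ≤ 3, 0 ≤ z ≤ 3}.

By the divergence theorem,

    ∯_{∂V} F · n dS = ∭_V (∇ · F) dV.

Compute the divergence:
    ∇ · F = ∂F_x/∂x + ∂F_y/∂y + ∂F_z/∂z = 9y^2 + 9z^2 + 9x^2 + 9z^2 + 9x^2 + 9y^2 = 18x^2 + 18y^2 + 18z^2.

V is a rectangular box, so dV = dx dy dz with 0 ≤ x ≤ 3, 0 ≤ y ≤ 3, 0 ≤ z ≤ 3.

Integrate (18x^2 + 18y^2 + 18z^2) over V as an iterated integral:

    ∭_V (∇·F) dV = ∫_0^{3} ∫_0^{3} ∫_0^{3} (18x^2 + 18y^2 + 18z^2) dz dy dx.

Inner (z from 0 to 3): 54x^2 + 54y^2 + 162.
Middle (y from 0 to 3): 162x^2 + 972.
Outer (x from 0 to 3): 4374.

Therefore ∯_{∂V} F · n dS = 4374.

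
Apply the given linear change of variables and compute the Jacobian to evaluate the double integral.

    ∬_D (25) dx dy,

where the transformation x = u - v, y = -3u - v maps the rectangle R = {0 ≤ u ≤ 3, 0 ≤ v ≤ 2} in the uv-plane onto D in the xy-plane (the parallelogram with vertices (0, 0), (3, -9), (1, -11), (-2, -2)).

Compute the Jacobian determinant of (x, y) with respect to (u, v):

    ∂(x,y)/∂(u,v) = | 1  -1 | = (1)(-1) - (-1)(-3) = -4.
                   | -3  -1 |

Its absolute value is |J| = 4 (the area scaling factor).

Substituting x = u - v, y = -3u - v into the integrand,

    25 → 25,

so the integral becomes

    ∬_R (25) · |J| du dv = ∫_0^3 ∫_0^2 (100) dv du.

Inner (v): 200.
Outer (u): 600.

Therefore ∬_D (25) dx dy = 600.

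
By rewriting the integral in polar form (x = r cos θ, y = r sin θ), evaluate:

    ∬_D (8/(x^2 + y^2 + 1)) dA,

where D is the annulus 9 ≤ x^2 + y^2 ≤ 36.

The region D is 3 ≤ r ≤ 6, 0 ≤ θ ≤ 2π in polar coordinates, where x = r cos(θ), y = r sin(θ), and dA = r dr dθ.

Under the substitution, the integrand becomes 8/(r^2 + 1), so

    ∬_D (8/(x^2 + y^2 + 1)) dA = ∫_{0}^{2π} ∫_{3}^{6} (8/(r^2 + 1)) · r dr dθ.

Inner integral (in r): ∫_{3}^{6} (8/(r^2 + 1)) · r dr = log(1874161/10000).

Outer integral (in θ): ∫_{0}^{2π} (log(1874161/10000)) dθ = log((1874161/10000)^(2π)).

Therefore ∬_D (8/(x^2 + y^2 + 1)) dA = log((1874161/10000)^(2π)).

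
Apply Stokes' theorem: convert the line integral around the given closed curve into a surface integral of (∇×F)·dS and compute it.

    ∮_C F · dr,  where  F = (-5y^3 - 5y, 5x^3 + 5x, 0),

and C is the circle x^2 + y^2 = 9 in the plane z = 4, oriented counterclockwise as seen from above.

Let S be the flat disk x^2 + y^2 ≤ 9 in the plane z = 4, with upward unit normal n̂ = ẑ. By Stokes' theorem,

    ∮_C F · dr = ∬_S (∇ × F) · n̂ dS = ∬_D (curl F)_z dA,

where D is the disk x^2 + y^2 ≤ 9.

Compute the curl of F = (-5y^3 - 5y, 5x^3 + 5x, 0):
    (∇ × F)_x = ∂F_z/∂y - ∂F_y/∂z = 0,
    (∇ × F)_y = ∂F_x/∂z - ∂F_z/∂x = 0,
    (∇ × F)_z = ∂F_y/∂x - ∂F_x/∂y = 15x^2 + 15y^2 + 10.

On z = 4, (curl F)_z = 15x^2 + 15y^2 + 10.

Convert to polar (x = r cos θ, y = r sin θ, dA = r dr dθ); the integrand becomes 15r^2 + 10, so

    ∬_D (curl F)_z dA = ∫_0^{2π} ∫_0^{3} (15r^2 + 10) · r dr dθ.

Inner (r from 0 to 3): 1395/4.
Outer (θ from 0 to 2π): 1395π/2.

Therefore ∮_C F · dr = 1395π/2.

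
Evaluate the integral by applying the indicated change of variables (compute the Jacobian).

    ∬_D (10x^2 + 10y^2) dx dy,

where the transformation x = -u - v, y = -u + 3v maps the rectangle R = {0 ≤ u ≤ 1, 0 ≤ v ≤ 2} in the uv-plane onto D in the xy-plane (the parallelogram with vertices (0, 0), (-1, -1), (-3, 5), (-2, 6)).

Compute the Jacobian determinant of (x, y) with respect to (u, v):

    ∂(x,y)/∂(u,v) = | -1  -1 | = (-1)(3) - (-1)(-1) = -4.
                   | -1  3 |

Its absolute value is |J| = 4 (the area scaling factor).

Substituting x = -u - v, y = -u + 3v into the integrand,

    10x^2 + 10y^2 → 20u^2 - 40u v + 100v^2,

so the integral becomes

    ∬_R (20u^2 - 40u v + 100v^2) · |J| du dv = ∫_0^1 ∫_0^2 (80u^2 - 160u v + 400v^2) dv du.

Inner (v): 160u^2 - 320u + 3200/3.
Outer (u): 960.

Therefore ∬_D (10x^2 + 10y^2) dx dy = 960.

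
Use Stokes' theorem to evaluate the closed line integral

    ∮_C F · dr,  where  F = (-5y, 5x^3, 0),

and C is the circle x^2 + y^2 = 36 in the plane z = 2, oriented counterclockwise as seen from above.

Let S be the flat disk x^2 + y^2 ≤ 36 in the plane z = 2, with upward unit normal n̂ = ẑ. By Stokes' theorem,

    ∮_C F · dr = ∬_S (∇ × F) · n̂ dS = ∬_D (curl F)_z dA,

where D is the disk x^2 + y^2 ≤ 36.

Compute the curl of F = (-5y, 5x^3, 0):
    (∇ × F)_x = ∂F_z/∂y - ∂F_y/∂z = 0,
    (∇ × F)_y = ∂F_x/∂z - ∂F_z/∂x = 0,
    (∇ × F)_z = ∂F_y/∂x - ∂F_x/∂y = 15x^2 + 5.

On z = 2, (curl F)_z = 15x^2 + 5.

Convert to polar (x = r cos θ, y = r sin θ, dA = r dr dθ); the integrand becomes 15r^2cos(θ)^2 + 5, so

    ∬_D (curl F)_z dA = ∫_0^{2π} ∫_0^{6} (15r^2cos(θ)^2 + 5) · r dr dθ.

Inner (r from 0 to 6): 4860cos(θ)^2 + 90.
Outer (θ from 0 to 2π): 5040π.

Therefore ∮_C F · dr = 5040π.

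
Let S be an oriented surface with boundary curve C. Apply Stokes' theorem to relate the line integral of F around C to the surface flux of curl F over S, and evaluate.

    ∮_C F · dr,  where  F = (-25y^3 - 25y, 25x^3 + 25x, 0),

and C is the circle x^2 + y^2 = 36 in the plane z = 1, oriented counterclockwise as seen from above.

Let S be the flat disk x^2 + y^2 ≤ 36 in the plane z = 1, with upward unit normal n̂ = ẑ. By Stokes' theorem,

    ∮_C F · dr = ∬_S (∇ × F) · n̂ dS = ∬_D (curl F)_z dA,

where D is the disk x^2 + y^2 ≤ 36.

Compute the curl of F = (-25y^3 - 25y, 25x^3 + 25x, 0):
    (∇ × F)_x = ∂F_z/∂y - ∂F_y/∂z = 0,
    (∇ × F)_y = ∂F_x/∂z - ∂F_z/∂x = 0,
    (∇ × F)_z = ∂F_y/∂x - ∂F_x/∂y = 75x^2 + 75y^2 + 50.

On z = 1, (curl F)_z = 75x^2 + 75y^2 + 50.

Convert to polar (x = r cos θ, y = r sin θ, dA = r dr dθ); the integrand becomes 75r^2 + 50, so

    ∬_D (curl F)_z dA = ∫_0^{2π} ∫_0^{6} (75r^2 + 50) · r dr dθ.

Inner (r from 0 to 6): 25200.
Outer (θ from 0 to 2π): 50400π.

Therefore ∮_C F · dr = 50400π.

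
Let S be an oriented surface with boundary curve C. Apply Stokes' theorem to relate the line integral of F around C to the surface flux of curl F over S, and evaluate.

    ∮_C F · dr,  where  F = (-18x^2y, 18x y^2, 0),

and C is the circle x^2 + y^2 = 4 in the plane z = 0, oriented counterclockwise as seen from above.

Let S be the flat disk x^2 + y^2 ≤ 4 in the plane z = 0, with upward unit normal n̂ = ẑ. By Stokes' theorem,

    ∮_C F · dr = ∬_S (∇ × F) · n̂ dS = ∬_D (curl F)_z dA,

where D is the disk x^2 + y^2 ≤ 4.

Compute the curl of F = (-18x^2y, 18x y^2, 0):
    (∇ × F)_x = ∂F_z/∂y - ∂F_y/∂z = 0,
    (∇ × F)_y = ∂F_x/∂z - ∂F_z/∂x = 0,
    (∇ × F)_z = ∂F_y/∂x - ∂F_x/∂y = 18x^2 + 18y^2.

On z = 0, (curl F)_z = 18x^2 + 18y^2.

Convert to polar (x = r cos θ, y = r sin θ, dA = r dr dθ); the integrand becomes 18r^2, so

    ∬_D (curl F)_z dA = ∫_0^{2π} ∫_0^{2} (18r^2) · r dr dθ.

Inner (r from 0 to 2): 72.
Outer (θ from 0 to 2π): 144π.

Therefore ∮_C F · dr = 144π.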